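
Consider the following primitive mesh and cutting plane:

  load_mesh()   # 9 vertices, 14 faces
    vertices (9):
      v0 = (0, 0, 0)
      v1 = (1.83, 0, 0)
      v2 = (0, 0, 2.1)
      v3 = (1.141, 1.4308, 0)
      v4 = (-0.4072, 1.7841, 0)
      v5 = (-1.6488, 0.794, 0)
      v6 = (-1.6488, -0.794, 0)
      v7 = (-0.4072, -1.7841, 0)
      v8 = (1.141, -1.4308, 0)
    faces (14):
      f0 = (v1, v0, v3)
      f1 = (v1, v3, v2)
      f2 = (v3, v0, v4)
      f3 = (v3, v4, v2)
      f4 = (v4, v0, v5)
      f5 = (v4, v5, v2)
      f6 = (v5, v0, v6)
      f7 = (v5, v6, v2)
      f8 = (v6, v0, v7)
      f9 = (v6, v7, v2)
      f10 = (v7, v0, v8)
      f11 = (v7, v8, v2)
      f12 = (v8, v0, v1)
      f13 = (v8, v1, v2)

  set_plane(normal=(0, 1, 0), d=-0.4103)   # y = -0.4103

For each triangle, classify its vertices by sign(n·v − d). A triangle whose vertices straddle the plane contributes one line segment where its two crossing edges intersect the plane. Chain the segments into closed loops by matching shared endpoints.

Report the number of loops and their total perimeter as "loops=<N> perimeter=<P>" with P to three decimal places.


loops=1 perimeter=7.964

Straddling triangles (8 of 14):
  (v5,v0,v6) [++-] → (-0.852018, -0.4103, 0)–(-1.6488, -0.4103, 0)  len=0.7968
  (v5,v6,v2) [+-+] → (-1.6488, -0.4103, 0)–(-0.852018, -0.4103, 1.01482)  len=1.2902
  (v6,v0,v7) [-+-] → (-0.852018, -0.4103, 0)–(-0.0936462, -0.4103, 0)  len=0.7584
  (v6,v7,v2) [--+] → (-0.0936462, -0.4103, 1.61705)–(-0.852018, -0.4103, 1.01482)  len=0.9684
  (v7,v0,v8) [-+-] → (-0.0936462, -0.4103, 0)–(0.327196, -0.4103, 0)  len=0.4208
  (v7,v8,v2) [--+] → (0.327196, -0.4103, 1.4978)–(-0.0936462, -0.4103, 1.61705)  len=0.4374
  (v8,v0,v1) [-++] → (0.327196, -0.4103, 0)–(1.63242, -0.4103, 0)  len=1.3052
  (v8,v1,v2) [-++] → (1.63242, -0.4103, 0)–(0.327196, -0.4103, 1.4978)  len=1.9867

Chained into 1 loop(s):
  loop 1: 8 segments, perimeter = 7.9640
Total perimeter = 7.964


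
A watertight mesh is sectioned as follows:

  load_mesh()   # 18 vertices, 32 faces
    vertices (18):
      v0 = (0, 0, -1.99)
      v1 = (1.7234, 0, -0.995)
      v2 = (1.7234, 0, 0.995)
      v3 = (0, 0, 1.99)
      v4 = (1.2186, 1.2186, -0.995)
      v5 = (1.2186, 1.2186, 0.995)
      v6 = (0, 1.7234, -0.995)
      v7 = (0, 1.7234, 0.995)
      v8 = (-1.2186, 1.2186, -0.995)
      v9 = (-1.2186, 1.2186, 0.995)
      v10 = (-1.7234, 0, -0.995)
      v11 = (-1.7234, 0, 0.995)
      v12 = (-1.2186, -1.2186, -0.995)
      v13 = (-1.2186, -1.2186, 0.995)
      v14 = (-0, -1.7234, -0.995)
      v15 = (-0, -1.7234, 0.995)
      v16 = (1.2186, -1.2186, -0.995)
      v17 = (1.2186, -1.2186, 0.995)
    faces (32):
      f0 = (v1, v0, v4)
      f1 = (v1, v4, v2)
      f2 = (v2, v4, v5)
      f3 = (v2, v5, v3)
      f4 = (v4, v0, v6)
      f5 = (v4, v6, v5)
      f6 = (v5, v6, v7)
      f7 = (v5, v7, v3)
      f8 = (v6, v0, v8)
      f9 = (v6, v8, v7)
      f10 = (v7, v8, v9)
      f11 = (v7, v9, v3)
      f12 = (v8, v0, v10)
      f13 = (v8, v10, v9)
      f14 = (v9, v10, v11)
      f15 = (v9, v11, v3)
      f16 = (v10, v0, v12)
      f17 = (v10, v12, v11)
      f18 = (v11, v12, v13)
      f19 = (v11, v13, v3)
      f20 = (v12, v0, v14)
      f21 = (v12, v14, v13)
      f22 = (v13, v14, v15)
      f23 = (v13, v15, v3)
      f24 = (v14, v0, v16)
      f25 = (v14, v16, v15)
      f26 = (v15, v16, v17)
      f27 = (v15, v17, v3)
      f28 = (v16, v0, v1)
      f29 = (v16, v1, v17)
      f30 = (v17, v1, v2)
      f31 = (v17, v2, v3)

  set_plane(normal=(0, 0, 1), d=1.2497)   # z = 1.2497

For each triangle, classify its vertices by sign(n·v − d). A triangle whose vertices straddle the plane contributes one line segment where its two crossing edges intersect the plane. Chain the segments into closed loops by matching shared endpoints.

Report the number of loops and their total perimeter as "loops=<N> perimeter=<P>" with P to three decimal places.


Straddling triangles (8 of 32):
  (v2,v5,v3) [--+] → (0.906663, 0.906663, 1.2497)–(1.28224, 0, 1.2497)  len=0.9814
  (v5,v7,v3) [--+] → (0, 1.28224, 1.2497)–(0.906663, 0.906663, 1.2497)  len=0.9814
  (v7,v9,v3) [--+] → (-0.906663, 0.906663, 1.2497)–(0, 1.28224, 1.2497)  len=0.9814
  (v9,v11,v3) [--+] → (-1.28224, 0, 1.2497)–(-0.906663, 0.906663, 1.2497)  len=0.9814
  (v11,v13,v3) [--+] → (-0.906663, -0.906663, 1.2497)–(-1.28224, 0, 1.2497)  len=0.9814
  (v13,v15,v3) [--+] → (0, -1.28224, 1.2497)–(-0.906663, -0.906663, 1.2497)  len=0.9814
  (v15,v17,v3) [--+] → (0.906663, -0.906663, 1.2497)–(0, -1.28224, 1.2497)  len=0.9814
  (v17,v2,v3) [--+] → (1.28224, 0, 1.2497)–(0.906663, -0.906663, 1.2497)  len=0.9814

Chained into 1 loop(s):
  loop 1: 8 segments, perimeter = 7.8510
Total perimeter = 7.851

loops=1 perimeter=7.851


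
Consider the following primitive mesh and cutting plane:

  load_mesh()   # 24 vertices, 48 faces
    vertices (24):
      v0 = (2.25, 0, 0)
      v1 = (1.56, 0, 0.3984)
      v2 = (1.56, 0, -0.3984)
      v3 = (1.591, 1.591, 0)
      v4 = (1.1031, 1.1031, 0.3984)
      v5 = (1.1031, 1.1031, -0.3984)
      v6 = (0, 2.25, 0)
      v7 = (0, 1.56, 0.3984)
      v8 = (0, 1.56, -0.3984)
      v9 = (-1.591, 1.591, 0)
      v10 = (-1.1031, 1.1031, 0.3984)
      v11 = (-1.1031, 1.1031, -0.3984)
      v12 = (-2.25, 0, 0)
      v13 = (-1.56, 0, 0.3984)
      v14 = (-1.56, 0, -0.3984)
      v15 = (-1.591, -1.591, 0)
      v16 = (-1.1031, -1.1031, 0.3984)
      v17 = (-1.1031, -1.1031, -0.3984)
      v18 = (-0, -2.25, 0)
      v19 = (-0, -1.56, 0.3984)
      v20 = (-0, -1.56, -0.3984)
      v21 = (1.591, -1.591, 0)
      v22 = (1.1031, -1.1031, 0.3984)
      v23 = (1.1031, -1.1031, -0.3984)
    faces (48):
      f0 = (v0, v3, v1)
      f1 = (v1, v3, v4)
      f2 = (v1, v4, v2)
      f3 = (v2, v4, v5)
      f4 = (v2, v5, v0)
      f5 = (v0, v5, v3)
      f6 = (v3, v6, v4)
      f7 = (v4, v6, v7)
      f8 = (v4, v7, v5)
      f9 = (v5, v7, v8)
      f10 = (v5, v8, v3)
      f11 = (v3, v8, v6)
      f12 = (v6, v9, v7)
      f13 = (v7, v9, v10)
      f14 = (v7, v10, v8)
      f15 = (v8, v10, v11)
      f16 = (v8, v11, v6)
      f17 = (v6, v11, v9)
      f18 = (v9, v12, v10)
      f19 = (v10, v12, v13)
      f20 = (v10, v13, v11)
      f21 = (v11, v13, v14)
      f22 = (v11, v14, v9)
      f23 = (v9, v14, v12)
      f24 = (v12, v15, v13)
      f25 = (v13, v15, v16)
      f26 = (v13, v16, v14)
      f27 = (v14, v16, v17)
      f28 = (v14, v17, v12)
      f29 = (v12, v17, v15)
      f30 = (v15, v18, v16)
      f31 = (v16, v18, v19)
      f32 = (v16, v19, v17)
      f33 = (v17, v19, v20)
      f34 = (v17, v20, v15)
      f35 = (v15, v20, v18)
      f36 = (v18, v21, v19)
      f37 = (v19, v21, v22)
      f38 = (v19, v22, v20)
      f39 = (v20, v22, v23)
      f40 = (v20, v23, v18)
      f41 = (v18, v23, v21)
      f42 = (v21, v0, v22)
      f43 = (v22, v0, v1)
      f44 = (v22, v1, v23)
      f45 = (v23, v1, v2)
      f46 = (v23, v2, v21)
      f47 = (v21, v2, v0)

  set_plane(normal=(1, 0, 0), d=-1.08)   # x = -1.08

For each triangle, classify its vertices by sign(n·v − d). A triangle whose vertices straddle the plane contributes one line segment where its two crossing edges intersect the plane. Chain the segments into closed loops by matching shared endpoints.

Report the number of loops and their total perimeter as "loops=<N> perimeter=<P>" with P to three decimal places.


Straddling triangles (12 of 48):
  (v6,v9,v7) [+-+] → (-1.08, 1.80266, 0)–(-1.08, 1.58104, 0.127959)  len=0.2559
  (v7,v9,v10) [+--] → (-1.08, 1.58104, 0.127959)–(-1.08, 1.11267, 0.3984)  len=0.5408
  (v7,v10,v8) [+-+] → (-1.08, 1.11267, 0.3984)–(-1.08, 1.11267, 0.381714)  len=0.0167
  (v8,v10,v11) [+--] → (-1.08, 1.11267, 0.381714)–(-1.08, 1.11267, -0.3984)  len=0.7801
  (v8,v11,v6) [+-+] → (-1.08, 1.11267, -0.3984)–(-1.08, 1.12712, -0.390057)  len=0.0167
  (v6,v11,v9) [+--] → (-1.08, 1.12712, -0.390057)–(-1.08, 1.80266, 0)  len=0.7801
  (v15,v18,v16) [-+-] → (-1.08, -1.80266, 0)–(-1.08, -1.12712, 0.390057)  len=0.7801
  (v16,v18,v19) [-++] → (-1.08, -1.12712, 0.390057)–(-1.08, -1.11267, 0.3984)  len=0.0167
  (v16,v19,v17) [-+-] → (-1.08, -1.11267, 0.3984)–(-1.08, -1.11267, -0.381714)  len=0.7801
  (v17,v19,v20) [-++] → (-1.08, -1.11267, -0.381714)–(-1.08, -1.11267, -0.3984)  len=0.0167
  (v17,v20,v15) [-+-] → (-1.08, -1.11267, -0.3984)–(-1.08, -1.58104, -0.127959)  len=0.5408
  (v15,v20,v18) [-++] → (-1.08, -1.58104, -0.127959)–(-1.08, -1.80266, 0)  len=0.2559

Chained into 2 loop(s):
  loop 1: 6 segments, perimeter = 2.3903
  loop 2: 6 segments, perimeter = 2.3903
Total perimeter = 4.781

loops=2 perimeter=4.781


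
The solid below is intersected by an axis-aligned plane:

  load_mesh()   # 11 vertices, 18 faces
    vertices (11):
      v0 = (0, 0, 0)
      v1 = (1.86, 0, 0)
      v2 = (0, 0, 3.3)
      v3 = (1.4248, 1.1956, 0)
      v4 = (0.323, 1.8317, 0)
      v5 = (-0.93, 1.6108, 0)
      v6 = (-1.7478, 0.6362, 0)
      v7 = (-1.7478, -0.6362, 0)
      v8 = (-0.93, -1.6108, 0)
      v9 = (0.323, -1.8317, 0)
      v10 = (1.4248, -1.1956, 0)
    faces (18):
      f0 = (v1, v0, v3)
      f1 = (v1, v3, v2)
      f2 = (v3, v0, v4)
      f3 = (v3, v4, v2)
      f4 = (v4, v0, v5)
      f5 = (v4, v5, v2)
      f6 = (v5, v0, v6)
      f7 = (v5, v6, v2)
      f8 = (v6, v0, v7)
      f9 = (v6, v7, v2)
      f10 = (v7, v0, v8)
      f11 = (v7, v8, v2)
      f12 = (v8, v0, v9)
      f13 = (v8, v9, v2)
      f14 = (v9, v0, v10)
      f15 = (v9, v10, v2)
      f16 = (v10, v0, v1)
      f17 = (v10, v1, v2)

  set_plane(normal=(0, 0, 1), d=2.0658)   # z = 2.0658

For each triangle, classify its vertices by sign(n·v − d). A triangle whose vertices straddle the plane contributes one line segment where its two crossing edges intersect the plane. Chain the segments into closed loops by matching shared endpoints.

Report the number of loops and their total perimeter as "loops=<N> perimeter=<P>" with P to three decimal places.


loops=1 perimeter=4.283

Straddling triangles (9 of 18):
  (v1,v3,v2) [--+] → (0.532875, 0.447154, 2.0658)–(0.69564, 0, 2.0658)  len=0.4759
  (v3,v4,v2) [--+] → (0.120802, 0.685056, 2.0658)–(0.532875, 0.447154, 2.0658)  len=0.4758
  (v4,v5,v2) [--+] → (-0.34782, 0.602439, 2.0658)–(0.120802, 0.685056, 2.0658)  len=0.4758
  (v5,v6,v2) [--+] → (-0.653677, 0.237939, 2.0658)–(-0.34782, 0.602439, 2.0658)  len=0.4758
  (v6,v7,v2) [--+] → (-0.653677, -0.237939, 2.0658)–(-0.653677, 0.237939, 2.0658)  len=0.4759
  (v7,v8,v2) [--+] → (-0.34782, -0.602439, 2.0658)–(-0.653677, -0.237939, 2.0658)  len=0.4758
  (v8,v9,v2) [--+] → (0.120802, -0.685056, 2.0658)–(-0.34782, -0.602439, 2.0658)  len=0.4758
  (v9,v10,v2) [--+] → (0.532875, -0.447154, 2.0658)–(0.120802, -0.685056, 2.0658)  len=0.4758
  (v10,v1,v2) [--+] → (0.69564, 0, 2.0658)–(0.532875, -0.447154, 2.0658)  len=0.4759

Chained into 1 loop(s):
  loop 1: 9 segments, perimeter = 4.2826
Total perimeter = 4.283


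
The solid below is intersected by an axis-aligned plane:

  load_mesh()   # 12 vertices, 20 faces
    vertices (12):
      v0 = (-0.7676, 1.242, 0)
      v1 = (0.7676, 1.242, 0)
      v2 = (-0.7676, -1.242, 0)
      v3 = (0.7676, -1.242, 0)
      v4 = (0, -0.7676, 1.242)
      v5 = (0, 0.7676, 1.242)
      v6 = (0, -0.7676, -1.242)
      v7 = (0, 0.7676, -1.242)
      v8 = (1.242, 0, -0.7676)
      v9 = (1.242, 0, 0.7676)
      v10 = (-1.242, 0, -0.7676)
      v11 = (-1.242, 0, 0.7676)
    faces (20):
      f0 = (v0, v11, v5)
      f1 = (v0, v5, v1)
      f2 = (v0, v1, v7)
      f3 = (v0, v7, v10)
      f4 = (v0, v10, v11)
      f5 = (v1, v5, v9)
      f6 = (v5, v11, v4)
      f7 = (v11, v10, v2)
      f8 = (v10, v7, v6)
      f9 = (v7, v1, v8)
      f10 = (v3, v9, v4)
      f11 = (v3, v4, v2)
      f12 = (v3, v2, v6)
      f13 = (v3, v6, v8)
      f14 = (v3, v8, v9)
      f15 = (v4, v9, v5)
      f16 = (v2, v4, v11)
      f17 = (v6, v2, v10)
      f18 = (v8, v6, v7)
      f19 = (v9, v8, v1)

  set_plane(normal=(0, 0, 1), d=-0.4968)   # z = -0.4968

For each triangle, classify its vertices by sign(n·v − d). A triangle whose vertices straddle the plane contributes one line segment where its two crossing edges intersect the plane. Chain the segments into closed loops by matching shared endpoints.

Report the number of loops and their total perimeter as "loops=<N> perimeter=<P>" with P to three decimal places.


Straddling triangles (10 of 20):
  (v0,v1,v7) [++-] → (0.46056, 1.05224, -0.4968)–(-0.46056, 1.05224, -0.4968)  len=0.9211
  (v0,v7,v10) [+--] → (-0.46056, 1.05224, -0.4968)–(-1.07464, 0.438163, -0.4968)  len=0.8684
  (v0,v10,v11) [+-+] → (-1.07464, 0.438163, -0.4968)–(-1.242, 0, -0.4968)  len=0.4690
  (v11,v10,v2) [+-+] → (-1.242, 0, -0.4968)–(-1.07464, -0.438163, -0.4968)  len=0.4690
  (v7,v1,v8) [-+-] → (0.46056, 1.05224, -0.4968)–(1.07464, 0.438163, -0.4968)  len=0.8684
  (v3,v2,v6) [++-] → (-0.46056, -1.05224, -0.4968)–(0.46056, -1.05224, -0.4968)  len=0.9211
  (v3,v6,v8) [+--] → (0.46056, -1.05224, -0.4968)–(1.07464, -0.438163, -0.4968)  len=0.8684
  (v3,v8,v9) [+-+] → (1.07464, -0.438163, -0.4968)–(1.242, 0, -0.4968)  len=0.4690
  (v6,v2,v10) [-+-] → (-0.46056, -1.05224, -0.4968)–(-1.07464, -0.438163, -0.4968)  len=0.8684
  (v9,v8,v1) [+-+] → (1.242, 0, -0.4968)–(1.07464, 0.438163, -0.4968)  len=0.4690

Chained into 1 loop(s):
  loop 1: 10 segments, perimeter = 7.1921
Total perimeter = 7.192

loops=1 perimeter=7.192


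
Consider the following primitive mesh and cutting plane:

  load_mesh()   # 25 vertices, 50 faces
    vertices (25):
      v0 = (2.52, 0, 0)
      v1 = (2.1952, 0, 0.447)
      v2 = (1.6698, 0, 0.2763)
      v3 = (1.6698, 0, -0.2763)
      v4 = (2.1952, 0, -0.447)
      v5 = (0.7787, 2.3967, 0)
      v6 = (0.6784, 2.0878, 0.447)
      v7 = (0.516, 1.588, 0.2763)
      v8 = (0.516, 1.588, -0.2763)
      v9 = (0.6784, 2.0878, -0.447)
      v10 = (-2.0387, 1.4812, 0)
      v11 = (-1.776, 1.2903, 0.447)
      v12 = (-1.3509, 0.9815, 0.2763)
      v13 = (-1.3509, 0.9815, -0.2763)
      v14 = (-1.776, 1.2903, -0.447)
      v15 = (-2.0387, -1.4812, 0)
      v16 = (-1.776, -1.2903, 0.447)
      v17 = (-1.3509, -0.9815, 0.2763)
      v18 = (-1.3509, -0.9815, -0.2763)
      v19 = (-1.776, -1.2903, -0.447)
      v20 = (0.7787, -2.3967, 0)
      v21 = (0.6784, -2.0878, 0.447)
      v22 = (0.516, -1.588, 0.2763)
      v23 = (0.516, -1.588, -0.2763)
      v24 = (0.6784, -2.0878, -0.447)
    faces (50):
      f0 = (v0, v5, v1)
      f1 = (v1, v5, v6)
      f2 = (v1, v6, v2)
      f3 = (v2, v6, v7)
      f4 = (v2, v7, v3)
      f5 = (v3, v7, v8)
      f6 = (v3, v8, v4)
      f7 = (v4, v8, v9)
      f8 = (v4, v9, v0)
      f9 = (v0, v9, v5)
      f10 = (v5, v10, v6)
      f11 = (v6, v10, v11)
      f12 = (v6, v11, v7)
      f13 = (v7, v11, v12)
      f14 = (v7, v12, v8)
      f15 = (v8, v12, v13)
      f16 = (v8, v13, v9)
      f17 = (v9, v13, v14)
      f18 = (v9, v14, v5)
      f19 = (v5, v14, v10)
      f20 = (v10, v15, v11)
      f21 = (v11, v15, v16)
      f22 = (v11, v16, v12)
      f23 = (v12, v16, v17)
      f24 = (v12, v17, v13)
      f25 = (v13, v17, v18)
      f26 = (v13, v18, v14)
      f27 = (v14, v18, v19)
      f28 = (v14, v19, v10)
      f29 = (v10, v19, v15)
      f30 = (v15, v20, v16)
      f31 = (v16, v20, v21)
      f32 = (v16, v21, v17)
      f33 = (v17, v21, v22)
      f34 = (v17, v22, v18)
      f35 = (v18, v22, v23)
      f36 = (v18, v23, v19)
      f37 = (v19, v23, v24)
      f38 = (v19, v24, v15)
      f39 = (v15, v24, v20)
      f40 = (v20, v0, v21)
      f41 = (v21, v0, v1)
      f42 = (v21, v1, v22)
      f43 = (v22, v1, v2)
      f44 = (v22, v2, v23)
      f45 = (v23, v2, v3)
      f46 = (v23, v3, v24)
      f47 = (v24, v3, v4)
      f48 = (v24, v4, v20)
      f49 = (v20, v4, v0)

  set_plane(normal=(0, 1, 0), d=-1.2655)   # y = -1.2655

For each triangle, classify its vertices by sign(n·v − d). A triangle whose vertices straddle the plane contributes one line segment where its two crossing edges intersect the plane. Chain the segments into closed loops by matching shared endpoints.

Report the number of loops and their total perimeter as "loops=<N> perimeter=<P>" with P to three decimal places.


Straddling triangles (22 of 50):
  (v10,v15,v11) [+-+] → (-2.0387, -1.2655, 0)–(-2.01825, -1.2655, 0.0347891)  len=0.0404
  (v11,v15,v16) [+--] → (-2.01825, -1.2655, 0.0347891)–(-1.776, -1.2655, 0.447)  len=0.4781
  (v11,v16,v12) [+-+] → (-1.776, -1.2655, 0.447)–(-1.77136, -1.2655, 0.445137)  len=0.0050
  (v12,v16,v17) [+-+] → (-1.77136, -1.2655, 0.445137)–(-1.74186, -1.2655, 0.433291)  len=0.0318
  (v14,v18,v19) [++-] → (-1.74186, -1.2655, -0.433291)–(-1.776, -1.2655, -0.447)  len=0.0368
  (v14,v19,v10) [+-+] → (-1.776, -1.2655, -0.447)–(-1.77835, -1.2655, -0.443)  len=0.0046
  (v10,v19,v15) [+--] → (-1.77835, -1.2655, -0.443)–(-2.0387, -1.2655, 0)  len=0.5138
  (v16,v21,v17) [--+] → (-0.829955, -1.2655, 0.320121)–(-1.74186, -1.2655, 0.433291)  len=0.9189
  (v17,v21,v22) [+--] → (-0.829955, -1.2655, 0.320121)–(-0.476704, -1.2655, 0.2763)  len=0.3560
  (v17,v22,v18) [+-+] → (-0.476704, -1.2655, 0.2763)–(-0.476704, -1.2655, -0.0175392)  len=0.2938
  (v18,v22,v23) [+--] → (-0.476704, -1.2655, -0.0175392)–(-0.476704, -1.2655, -0.2763)  len=0.2588
  (v18,v23,v19) [+--] → (-0.476704, -1.2655, -0.2763)–(-1.74186, -1.2655, -0.433291)  len=1.2749
  (v20,v0,v21) [-+-] → (1.60056, -1.2655, 0)–(1.40373, -1.2655, 0.270945)  len=0.3349
  (v21,v0,v1) [-++] → (1.40373, -1.2655, 0.270945)–(1.27581, -1.2655, 0.447)  len=0.2176
  (v21,v1,v22) [-+-] → (1.27581, -1.2655, 0.447)–(0.857021, -1.2655, 0.310967)  len=0.4403
  (v22,v1,v2) [-++] → (0.857021, -1.2655, 0.310967)–(0.75032, -1.2655, 0.2763)  len=0.1122
  (v22,v2,v23) [-+-] → (0.75032, -1.2655, 0.2763)–(0.75032, -1.2655, -0.164075)  len=0.4404
  (v23,v2,v3) [-++] → (0.75032, -1.2655, -0.164075)–(0.75032, -1.2655, -0.2763)  len=0.1122
  (v23,v3,v24) [-+-] → (0.75032, -1.2655, -0.2763)–(1.06887, -1.2655, -0.379768)  len=0.3349
  (v24,v3,v4) [-++] → (1.06887, -1.2655, -0.379768)–(1.27581, -1.2655, -0.447)  len=0.2176
  (v24,v4,v20) [-+-] → (1.27581, -1.2655, -0.447)–(1.44726, -1.2655, -0.210976)  len=0.2917
  (v20,v4,v0) [-++] → (1.44726, -1.2655, -0.210976)–(1.60056, -1.2655, 0)  len=0.2608

Chained into 2 loop(s):
  loop 1: 12 segments, perimeter = 4.2129
  loop 2: 10 segments, perimeter = 2.7627
Total perimeter = 6.976

loops=2 perimeter=6.976


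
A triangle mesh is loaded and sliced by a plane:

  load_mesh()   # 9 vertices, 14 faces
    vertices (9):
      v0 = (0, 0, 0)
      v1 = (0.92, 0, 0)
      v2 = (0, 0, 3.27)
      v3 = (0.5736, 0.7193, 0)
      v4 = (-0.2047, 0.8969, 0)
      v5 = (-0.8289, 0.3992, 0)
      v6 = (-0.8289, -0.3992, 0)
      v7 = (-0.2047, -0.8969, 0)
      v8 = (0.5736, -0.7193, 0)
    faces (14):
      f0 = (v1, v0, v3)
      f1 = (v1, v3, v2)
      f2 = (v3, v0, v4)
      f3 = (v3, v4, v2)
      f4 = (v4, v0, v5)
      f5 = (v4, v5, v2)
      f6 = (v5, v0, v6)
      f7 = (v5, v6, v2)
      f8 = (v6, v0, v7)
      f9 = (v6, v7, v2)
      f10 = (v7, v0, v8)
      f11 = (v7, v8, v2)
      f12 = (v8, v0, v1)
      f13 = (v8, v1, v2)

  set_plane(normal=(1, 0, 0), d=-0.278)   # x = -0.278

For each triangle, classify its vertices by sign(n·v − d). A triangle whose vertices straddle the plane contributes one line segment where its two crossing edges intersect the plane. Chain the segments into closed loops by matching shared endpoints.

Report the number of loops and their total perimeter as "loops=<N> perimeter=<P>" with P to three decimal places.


Straddling triangles (6 of 14):
  (v4,v0,v5) [++-] → (-0.278, 0.133885, 0)–(-0.278, 0.838455, 0)  len=0.7046
  (v4,v5,v2) [+-+] → (-0.278, 0.838455, 0)–(-0.278, 0.133885, 2.17329)  len=2.2846
  (v5,v0,v6) [-+-] → (-0.278, 0.133885, 0)–(-0.278, -0.133885, 0)  len=0.2678
  (v5,v6,v2) [--+] → (-0.278, -0.133885, 2.17329)–(-0.278, 0.133885, 2.17329)  len=0.2678
  (v6,v0,v7) [-++] → (-0.278, -0.133885, 0)–(-0.278, -0.838455, 0)  len=0.7046
  (v6,v7,v2) [-++] → (-0.278, -0.838455, 0)–(-0.278, -0.133885, 2.17329)  len=2.2846

Chained into 1 loop(s):
  loop 1: 6 segments, perimeter = 6.5140
Total perimeter = 6.514

loops=1 perimeter=6.514


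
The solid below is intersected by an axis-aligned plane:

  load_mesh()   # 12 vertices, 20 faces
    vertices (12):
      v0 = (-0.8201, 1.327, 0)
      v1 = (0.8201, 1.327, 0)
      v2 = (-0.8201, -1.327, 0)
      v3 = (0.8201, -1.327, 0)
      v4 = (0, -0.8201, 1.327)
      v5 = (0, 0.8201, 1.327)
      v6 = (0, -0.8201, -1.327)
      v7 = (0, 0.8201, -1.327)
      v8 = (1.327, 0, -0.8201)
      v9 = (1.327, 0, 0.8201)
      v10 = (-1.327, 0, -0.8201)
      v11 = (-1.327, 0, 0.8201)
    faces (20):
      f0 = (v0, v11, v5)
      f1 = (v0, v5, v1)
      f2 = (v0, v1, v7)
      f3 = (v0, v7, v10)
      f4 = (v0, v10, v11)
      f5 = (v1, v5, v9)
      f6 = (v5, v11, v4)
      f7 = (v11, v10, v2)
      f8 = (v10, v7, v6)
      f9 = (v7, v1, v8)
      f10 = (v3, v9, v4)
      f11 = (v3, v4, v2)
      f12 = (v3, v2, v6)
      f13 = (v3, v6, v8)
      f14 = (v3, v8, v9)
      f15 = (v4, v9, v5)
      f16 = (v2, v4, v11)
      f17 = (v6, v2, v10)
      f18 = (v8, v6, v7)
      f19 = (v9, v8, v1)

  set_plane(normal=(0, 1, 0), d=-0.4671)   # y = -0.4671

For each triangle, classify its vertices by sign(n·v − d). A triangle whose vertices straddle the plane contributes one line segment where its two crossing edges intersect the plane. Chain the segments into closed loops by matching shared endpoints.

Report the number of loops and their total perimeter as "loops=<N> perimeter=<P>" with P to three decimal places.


loops=1 perimeter=7.838

Straddling triangles (10 of 20):
  (v5,v11,v4) [++-] → (-0.571188, -0.4671, 1.10881)–(0, -0.4671, 1.327)  len=0.6114
  (v11,v10,v2) [++-] → (-1.14857, -0.4671, -0.531427)–(-1.14857, -0.4671, 0.531427)  len=1.0629
  (v10,v7,v6) [++-] → (0, -0.4671, -1.327)–(-0.571188, -0.4671, -1.10881)  len=0.6114
  (v3,v9,v4) [-+-] → (1.14857, -0.4671, 0.531427)–(0.571188, -0.4671, 1.10881)  len=0.8165
  (v3,v6,v8) [--+] → (0.571188, -0.4671, -1.10881)–(1.14857, -0.4671, -0.531427)  len=0.8165
  (v3,v8,v9) [-++] → (1.14857, -0.4671, -0.531427)–(1.14857, -0.4671, 0.531427)  len=1.0629
  (v4,v9,v5) [-++] → (0.571188, -0.4671, 1.10881)–(0, -0.4671, 1.327)  len=0.6114
  (v2,v4,v11) [--+] → (-0.571188, -0.4671, 1.10881)–(-1.14857, -0.4671, 0.531427)  len=0.8165
  (v6,v2,v10) [--+] → (-1.14857, -0.4671, -0.531427)–(-0.571188, -0.4671, -1.10881)  len=0.8165
  (v8,v6,v7) [+-+] → (0.571188, -0.4671, -1.10881)–(0, -0.4671, -1.327)  len=0.6114

Chained into 1 loop(s):
  loop 1: 10 segments, perimeter = 7.8377
Total perimeter = 7.838


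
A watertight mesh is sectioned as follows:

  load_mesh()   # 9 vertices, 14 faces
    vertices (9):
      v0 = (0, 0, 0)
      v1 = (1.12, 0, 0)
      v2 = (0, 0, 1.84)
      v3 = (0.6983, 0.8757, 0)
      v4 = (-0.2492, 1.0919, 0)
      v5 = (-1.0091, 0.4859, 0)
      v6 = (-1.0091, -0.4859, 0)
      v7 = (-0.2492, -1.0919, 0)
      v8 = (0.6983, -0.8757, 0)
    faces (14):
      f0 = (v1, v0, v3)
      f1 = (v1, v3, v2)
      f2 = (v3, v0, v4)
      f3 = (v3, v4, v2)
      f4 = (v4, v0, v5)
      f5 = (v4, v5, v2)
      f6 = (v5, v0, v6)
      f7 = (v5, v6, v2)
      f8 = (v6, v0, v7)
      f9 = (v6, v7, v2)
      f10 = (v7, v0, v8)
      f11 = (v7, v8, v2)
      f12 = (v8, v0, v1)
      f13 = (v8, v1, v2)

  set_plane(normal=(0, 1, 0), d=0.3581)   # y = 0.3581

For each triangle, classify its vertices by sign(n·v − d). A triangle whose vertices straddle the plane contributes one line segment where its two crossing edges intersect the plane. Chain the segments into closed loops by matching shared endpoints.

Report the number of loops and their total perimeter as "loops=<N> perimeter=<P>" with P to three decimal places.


loops=1 perimeter=5.180

Straddling triangles (8 of 14):
  (v1,v0,v3) [--+] → (0.285556, 0.3581, 0)–(0.947554, 0.3581, 0)  len=0.6620
  (v1,v3,v2) [-+-] → (0.947554, 0.3581, 0)–(0.285556, 0.3581, 1.08757)  len=1.2732
  (v3,v0,v4) [+-+] → (0.285556, 0.3581, 0)–(-0.0817277, 0.3581, 0)  len=0.3673
  (v3,v4,v2) [++-] → (-0.0817277, 0.3581, 1.23655)–(0.285556, 0.3581, 1.08757)  len=0.3964
  (v4,v0,v5) [+-+] → (-0.0817277, 0.3581, 0)–(-0.743689, 0.3581, 0)  len=0.6620
  (v4,v5,v2) [++-] → (-0.743689, 0.3581, 0.483951)–(-0.0817277, 0.3581, 1.23655)  len=1.0023
  (v5,v0,v6) [+--] → (-0.743689, 0.3581, 0)–(-1.0091, 0.3581, 0)  len=0.2654
  (v5,v6,v2) [+--] → (-1.0091, 0.3581, 0)–(-0.743689, 0.3581, 0.483951)  len=0.5520

Chained into 1 loop(s):
  loop 1: 8 segments, perimeter = 5.1805
Total perimeter = 5.180


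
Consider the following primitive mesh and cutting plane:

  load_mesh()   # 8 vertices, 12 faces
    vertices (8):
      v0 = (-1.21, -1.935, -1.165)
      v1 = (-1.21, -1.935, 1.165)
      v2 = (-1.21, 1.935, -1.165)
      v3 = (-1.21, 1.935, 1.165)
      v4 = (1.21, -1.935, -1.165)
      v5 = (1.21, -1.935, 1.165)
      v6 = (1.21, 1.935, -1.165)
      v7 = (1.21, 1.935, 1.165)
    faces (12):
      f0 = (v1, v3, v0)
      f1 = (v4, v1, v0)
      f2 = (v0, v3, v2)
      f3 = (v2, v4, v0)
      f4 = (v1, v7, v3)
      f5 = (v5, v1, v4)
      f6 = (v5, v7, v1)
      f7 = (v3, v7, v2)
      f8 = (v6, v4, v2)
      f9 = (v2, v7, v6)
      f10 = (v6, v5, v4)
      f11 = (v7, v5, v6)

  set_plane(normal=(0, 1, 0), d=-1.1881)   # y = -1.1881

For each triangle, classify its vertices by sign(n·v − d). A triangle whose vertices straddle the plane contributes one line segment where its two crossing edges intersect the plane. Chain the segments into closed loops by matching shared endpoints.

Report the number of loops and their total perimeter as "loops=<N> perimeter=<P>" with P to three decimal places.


Straddling triangles (8 of 12):
  (v1,v3,v0) [-+-] → (-1.21, -1.1881, 1.165)–(-1.21, -1.1881, -0.715316)  len=1.8803
  (v0,v3,v2) [-++] → (-1.21, -1.1881, -0.715316)–(-1.21, -1.1881, -1.165)  len=0.4497
  (v2,v4,v0) [+--] → (0.742946, -1.1881, -1.165)–(-1.21, -1.1881, -1.165)  len=1.9529
  (v1,v7,v3) [-++] → (-0.742946, -1.1881, 1.165)–(-1.21, -1.1881, 1.165)  len=0.4671
  (v5,v7,v1) [-+-] → (1.21, -1.1881, 1.165)–(-0.742946, -1.1881, 1.165)  len=1.9529
  (v6,v4,v2) [+-+] → (1.21, -1.1881, -1.165)–(0.742946, -1.1881, -1.165)  len=0.4671
  (v6,v5,v4) [+--] → (1.21, -1.1881, 0.715316)–(1.21, -1.1881, -1.165)  len=1.8803
  (v7,v5,v6) [+-+] → (1.21, -1.1881, 1.165)–(1.21, -1.1881, 0.715316)  len=0.4497

Chained into 1 loop(s):
  loop 1: 8 segments, perimeter = 9.5000
Total perimeter = 9.500

loops=1 perimeter=9.500


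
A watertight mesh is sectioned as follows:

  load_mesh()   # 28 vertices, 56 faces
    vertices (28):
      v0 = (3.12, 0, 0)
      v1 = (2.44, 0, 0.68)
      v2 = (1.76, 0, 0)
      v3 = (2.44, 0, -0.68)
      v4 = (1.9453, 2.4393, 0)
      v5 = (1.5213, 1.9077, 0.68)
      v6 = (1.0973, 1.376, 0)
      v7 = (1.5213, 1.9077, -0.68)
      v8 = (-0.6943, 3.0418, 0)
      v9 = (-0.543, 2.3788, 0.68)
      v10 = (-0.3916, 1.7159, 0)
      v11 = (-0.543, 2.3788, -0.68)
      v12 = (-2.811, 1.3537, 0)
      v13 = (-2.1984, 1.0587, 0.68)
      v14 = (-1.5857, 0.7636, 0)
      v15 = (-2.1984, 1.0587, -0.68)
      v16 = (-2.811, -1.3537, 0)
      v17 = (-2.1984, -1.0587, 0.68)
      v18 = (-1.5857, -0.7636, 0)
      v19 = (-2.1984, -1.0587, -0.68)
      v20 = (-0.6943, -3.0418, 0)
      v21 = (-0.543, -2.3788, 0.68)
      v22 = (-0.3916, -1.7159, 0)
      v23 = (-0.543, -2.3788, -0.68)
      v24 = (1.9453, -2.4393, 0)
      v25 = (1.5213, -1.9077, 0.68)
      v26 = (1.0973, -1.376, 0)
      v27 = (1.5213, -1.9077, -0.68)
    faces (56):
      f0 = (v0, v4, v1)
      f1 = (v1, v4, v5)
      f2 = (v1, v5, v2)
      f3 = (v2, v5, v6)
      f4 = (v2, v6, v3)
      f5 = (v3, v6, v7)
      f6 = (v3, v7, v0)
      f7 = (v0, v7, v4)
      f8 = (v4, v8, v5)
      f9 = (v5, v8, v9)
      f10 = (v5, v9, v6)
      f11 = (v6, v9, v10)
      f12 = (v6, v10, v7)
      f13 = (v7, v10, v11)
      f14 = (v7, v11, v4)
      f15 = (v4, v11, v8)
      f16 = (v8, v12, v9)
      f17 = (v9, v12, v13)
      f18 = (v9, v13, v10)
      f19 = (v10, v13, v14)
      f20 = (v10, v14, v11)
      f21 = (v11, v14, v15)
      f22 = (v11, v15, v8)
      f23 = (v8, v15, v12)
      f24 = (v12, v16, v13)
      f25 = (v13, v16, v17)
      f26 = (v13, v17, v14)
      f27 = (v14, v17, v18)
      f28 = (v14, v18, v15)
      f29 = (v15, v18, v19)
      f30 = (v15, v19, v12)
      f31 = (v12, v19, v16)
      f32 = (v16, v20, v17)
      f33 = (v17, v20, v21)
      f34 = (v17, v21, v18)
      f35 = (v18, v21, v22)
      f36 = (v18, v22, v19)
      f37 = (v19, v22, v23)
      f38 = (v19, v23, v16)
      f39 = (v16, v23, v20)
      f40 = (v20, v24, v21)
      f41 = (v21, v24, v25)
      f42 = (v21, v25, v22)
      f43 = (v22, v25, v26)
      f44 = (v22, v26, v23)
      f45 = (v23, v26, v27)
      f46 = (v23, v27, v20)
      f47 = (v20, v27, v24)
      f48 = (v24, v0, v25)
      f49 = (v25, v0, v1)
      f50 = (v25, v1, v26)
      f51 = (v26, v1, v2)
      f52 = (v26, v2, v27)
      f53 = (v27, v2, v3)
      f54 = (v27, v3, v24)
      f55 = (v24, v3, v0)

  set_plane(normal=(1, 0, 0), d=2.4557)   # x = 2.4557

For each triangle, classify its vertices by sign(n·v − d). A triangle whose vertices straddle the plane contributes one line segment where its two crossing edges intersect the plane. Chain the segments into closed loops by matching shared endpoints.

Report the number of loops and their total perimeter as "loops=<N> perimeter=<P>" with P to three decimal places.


loops=1 perimeter=6.124

Straddling triangles (6 of 56):
  (v0,v4,v1) [+--] → (2.4557, 1.37944, 0)–(2.4557, 0, 0.6643)  len=1.5311
  (v3,v7,v0) [--+] → (2.4557, 0.792697, -0.282557)–(2.4557, 0, -0.6643)  len=0.8798
  (v0,v7,v4) [+--] → (2.4557, 0.792697, -0.282557)–(2.4557, 1.37944, 0)  len=0.6512
  (v24,v0,v25) [-+-] → (2.4557, -1.37944, 0)–(2.4557, -0.792697, 0.282557)  len=0.6512
  (v25,v0,v1) [-+-] → (2.4557, -0.792697, 0.282557)–(2.4557, 0, 0.6643)  len=0.8798
  (v24,v3,v0) [--+] → (2.4557, 0, -0.6643)–(2.4557, -1.37944, 0)  len=1.5311

Chained into 1 loop(s):
  loop 1: 6 segments, perimeter = 6.1242
Total perimeter = 6.124


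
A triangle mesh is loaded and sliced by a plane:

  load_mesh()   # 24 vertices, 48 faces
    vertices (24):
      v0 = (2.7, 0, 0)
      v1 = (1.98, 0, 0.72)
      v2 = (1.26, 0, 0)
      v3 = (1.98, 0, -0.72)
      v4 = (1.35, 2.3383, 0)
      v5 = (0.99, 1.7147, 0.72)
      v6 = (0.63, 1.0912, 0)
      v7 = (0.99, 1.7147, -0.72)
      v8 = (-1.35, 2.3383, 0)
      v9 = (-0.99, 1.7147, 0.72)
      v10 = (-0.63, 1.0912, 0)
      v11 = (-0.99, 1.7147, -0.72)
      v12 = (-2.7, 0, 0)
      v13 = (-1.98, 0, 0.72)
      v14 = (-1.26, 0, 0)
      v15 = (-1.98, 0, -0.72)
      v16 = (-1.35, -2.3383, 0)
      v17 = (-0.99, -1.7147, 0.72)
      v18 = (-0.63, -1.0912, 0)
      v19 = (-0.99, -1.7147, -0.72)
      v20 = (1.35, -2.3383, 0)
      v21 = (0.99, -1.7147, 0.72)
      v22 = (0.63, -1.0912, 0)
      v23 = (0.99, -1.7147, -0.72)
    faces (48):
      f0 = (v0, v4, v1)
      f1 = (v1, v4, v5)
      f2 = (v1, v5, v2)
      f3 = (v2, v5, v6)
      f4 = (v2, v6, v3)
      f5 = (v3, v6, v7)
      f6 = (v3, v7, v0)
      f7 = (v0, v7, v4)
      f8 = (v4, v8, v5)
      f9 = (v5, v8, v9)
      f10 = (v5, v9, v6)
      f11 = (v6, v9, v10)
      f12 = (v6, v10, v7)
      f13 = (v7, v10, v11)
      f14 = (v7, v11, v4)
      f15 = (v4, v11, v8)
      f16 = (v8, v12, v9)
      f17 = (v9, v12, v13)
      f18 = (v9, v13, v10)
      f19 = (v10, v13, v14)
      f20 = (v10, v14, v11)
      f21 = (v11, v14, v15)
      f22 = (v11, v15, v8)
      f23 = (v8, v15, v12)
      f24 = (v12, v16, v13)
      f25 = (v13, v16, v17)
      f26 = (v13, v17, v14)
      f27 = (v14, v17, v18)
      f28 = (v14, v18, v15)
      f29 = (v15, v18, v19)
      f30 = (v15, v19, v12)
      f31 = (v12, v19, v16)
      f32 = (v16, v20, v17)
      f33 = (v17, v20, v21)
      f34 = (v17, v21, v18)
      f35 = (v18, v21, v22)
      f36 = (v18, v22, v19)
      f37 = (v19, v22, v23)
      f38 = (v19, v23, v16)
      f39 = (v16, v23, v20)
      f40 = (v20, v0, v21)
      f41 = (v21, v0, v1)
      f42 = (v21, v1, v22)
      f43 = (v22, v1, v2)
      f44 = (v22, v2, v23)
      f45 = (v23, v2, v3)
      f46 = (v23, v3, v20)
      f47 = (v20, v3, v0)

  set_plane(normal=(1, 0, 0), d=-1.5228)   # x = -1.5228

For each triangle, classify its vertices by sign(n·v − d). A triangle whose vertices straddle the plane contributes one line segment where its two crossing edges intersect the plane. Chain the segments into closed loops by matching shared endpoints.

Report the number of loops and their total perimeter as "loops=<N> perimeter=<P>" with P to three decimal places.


loops=1 perimeter=9.418

Straddling triangles (14 of 48):
  (v8,v12,v9) [+-+] → (-1.5228, 2.039, 0)–(-1.5228, 1.18044, 0.495663)  len=0.9914
  (v9,v12,v13) [+--] → (-1.5228, 1.18044, 0.495663)–(-1.5228, 0.79188, 0.72)  len=0.4487
  (v9,v13,v10) [+-+] → (-1.5228, 0.79188, 0.72)–(-1.5228, 0.369553, 0.47616)  len=0.4877
  (v10,v13,v14) [+-+] → (-1.5228, 0.369553, 0.47616)–(-1.5228, 0, 0.2628)  len=0.4267
  (v11,v14,v15) [++-] → (-1.5228, 0, -0.2628)–(-1.5228, 0.79188, -0.72)  len=0.9144
  (v11,v15,v8) [+-+] → (-1.5228, 0.79188, -0.72)–(-1.5228, 1.69694, -0.197486)  len=1.0451
  (v8,v15,v12) [+--] → (-1.5228, 1.69694, -0.197486)–(-1.5228, 2.039, 0)  len=0.3950
  (v12,v16,v13) [-+-] → (-1.5228, -2.039, 0)–(-1.5228, -1.69694, 0.197486)  len=0.3950
  (v13,v16,v17) [-++] → (-1.5228, -1.69694, 0.197486)–(-1.5228, -0.79188, 0.72)  len=1.0451
  (v13,v17,v14) [-++] → (-1.5228, -0.79188, 0.72)–(-1.5228, 0, 0.2628)  len=0.9144
  (v14,v18,v15) [++-] → (-1.5228, -0.369553, -0.47616)–(-1.5228, 0, -0.2628)  len=0.4267
  (v15,v18,v19) [-++] → (-1.5228, -0.369553, -0.47616)–(-1.5228, -0.79188, -0.72)  len=0.4877
  (v15,v19,v12) [-+-] → (-1.5228, -0.79188, -0.72)–(-1.5228, -1.18044, -0.495663)  len=0.4487
  (v12,v19,v16) [-++] → (-1.5228, -1.18044, -0.495663)–(-1.5228, -2.039, 0)  len=0.9914

Chained into 1 loop(s):
  loop 1: 14 segments, perimeter = 9.4177
Total perimeter = 9.418


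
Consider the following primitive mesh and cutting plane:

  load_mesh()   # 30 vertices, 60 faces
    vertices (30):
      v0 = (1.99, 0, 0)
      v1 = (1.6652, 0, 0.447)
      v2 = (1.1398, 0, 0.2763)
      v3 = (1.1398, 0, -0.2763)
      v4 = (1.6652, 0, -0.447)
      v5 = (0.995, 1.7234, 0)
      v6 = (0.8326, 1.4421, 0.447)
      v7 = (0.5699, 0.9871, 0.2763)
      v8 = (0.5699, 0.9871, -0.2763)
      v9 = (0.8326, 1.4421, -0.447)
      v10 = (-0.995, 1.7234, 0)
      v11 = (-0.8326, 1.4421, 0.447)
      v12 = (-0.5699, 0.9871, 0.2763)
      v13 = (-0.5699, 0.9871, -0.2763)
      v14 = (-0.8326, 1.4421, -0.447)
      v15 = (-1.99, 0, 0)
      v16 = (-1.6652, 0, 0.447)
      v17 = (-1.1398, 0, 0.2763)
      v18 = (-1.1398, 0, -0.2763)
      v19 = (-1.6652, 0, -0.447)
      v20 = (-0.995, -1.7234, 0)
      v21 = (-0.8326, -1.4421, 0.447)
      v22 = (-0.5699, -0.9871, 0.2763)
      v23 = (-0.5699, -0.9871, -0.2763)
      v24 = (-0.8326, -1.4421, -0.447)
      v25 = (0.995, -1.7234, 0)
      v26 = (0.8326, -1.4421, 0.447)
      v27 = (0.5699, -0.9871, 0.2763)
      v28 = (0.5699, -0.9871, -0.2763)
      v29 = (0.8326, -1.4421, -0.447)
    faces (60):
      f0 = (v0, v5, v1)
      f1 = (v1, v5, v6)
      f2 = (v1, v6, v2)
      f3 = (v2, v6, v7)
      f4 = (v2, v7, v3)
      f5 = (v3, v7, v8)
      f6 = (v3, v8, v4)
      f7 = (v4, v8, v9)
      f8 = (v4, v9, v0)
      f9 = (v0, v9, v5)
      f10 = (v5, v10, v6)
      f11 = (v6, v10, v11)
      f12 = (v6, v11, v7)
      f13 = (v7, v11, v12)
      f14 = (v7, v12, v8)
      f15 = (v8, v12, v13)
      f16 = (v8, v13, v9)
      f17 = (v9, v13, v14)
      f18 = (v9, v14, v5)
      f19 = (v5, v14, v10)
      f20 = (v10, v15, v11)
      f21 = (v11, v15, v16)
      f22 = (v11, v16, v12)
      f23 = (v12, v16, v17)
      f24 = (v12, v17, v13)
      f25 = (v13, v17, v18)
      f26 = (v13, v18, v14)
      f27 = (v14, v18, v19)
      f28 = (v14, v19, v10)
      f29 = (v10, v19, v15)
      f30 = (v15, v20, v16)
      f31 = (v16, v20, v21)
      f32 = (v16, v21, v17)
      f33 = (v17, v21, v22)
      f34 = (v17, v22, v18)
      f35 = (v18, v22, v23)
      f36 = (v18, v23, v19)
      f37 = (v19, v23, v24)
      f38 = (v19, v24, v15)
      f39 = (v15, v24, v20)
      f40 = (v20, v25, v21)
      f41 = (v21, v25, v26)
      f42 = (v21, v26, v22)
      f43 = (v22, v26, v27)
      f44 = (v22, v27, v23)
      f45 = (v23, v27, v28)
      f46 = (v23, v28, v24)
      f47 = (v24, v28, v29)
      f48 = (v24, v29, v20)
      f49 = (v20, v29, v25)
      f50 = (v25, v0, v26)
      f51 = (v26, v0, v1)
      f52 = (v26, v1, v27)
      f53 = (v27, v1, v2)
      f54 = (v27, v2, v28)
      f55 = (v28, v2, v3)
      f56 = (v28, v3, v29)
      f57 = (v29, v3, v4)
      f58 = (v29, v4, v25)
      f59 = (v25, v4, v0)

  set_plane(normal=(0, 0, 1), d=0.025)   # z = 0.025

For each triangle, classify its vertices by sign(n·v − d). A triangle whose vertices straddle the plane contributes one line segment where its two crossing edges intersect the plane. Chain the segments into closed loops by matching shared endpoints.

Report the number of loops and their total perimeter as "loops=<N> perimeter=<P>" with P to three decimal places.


loops=2 perimeter=18.670

Straddling triangles (24 of 60):
  (v0,v5,v1) [--+] → (1.03248, 1.62701, 0.025)–(1.97183, 0, 0.025)  len=1.8787
  (v1,v5,v6) [+-+] → (1.03248, 1.62701, 0.025)–(0.985917, 1.70767, 0.025)  len=0.0931
  (v2,v7,v3) [++-] → (0.829067, 0.538207, 0.025)–(1.1398, 0, 0.025)  len=0.6215
  (v3,v7,v8) [-+-] → (0.829067, 0.538207, 0.025)–(0.5699, 0.9871, 0.025)  len=0.5183
  (v5,v10,v6) [--+] → (-0.892785, 1.70767, 0.025)–(0.985917, 1.70767, 0.025)  len=1.8787
  (v6,v10,v11) [+-+] → (-0.892785, 1.70767, 0.025)–(-0.985917, 1.70767, 0.025)  len=0.0931
  (v7,v12,v8) [++-] → (-0.0515653, 0.9871, 0.025)–(0.5699, 0.9871, 0.025)  len=0.6215
  (v8,v12,v13) [-+-] → (-0.0515653, 0.9871, 0.025)–(-0.5699, 0.9871, 0.025)  len=0.5183
  (v10,v15,v11) [--+] → (-1.92527, 0.0806544, 0.025)–(-0.985917, 1.70767, 0.025)  len=1.8787
  (v11,v15,v16) [+-+] → (-1.92527, 0.0806544, 0.025)–(-1.97183, 0, 0.025)  len=0.0931
  (v12,v17,v13) [++-] → (-0.880633, 0.448893, 0.025)–(-0.5699, 0.9871, 0.025)  len=0.6215
  (v13,v17,v18) [-+-] → (-0.880633, 0.448893, 0.025)–(-1.1398, 0, 0.025)  len=0.5183
  (v15,v20,v16) [--+] → (-1.03248, -1.62701, 0.025)–(-1.97183, 0, 0.025)  len=1.8787
  (v16,v20,v21) [+-+] → (-1.03248, -1.62701, 0.025)–(-0.985917, -1.70767, 0.025)  len=0.0931
  (v17,v22,v18) [++-] → (-0.829067, -0.538207, 0.025)–(-1.1398, 0, 0.025)  len=0.6215
  (v18,v22,v23) [-+-] → (-0.829067, -0.538207, 0.025)–(-0.5699, -0.9871, 0.025)  len=0.5183
  (v20,v25,v21) [--+] → (0.892785, -1.70767, 0.025)–(-0.985917, -1.70767, 0.025)  len=1.8787
  (v21,v25,v26) [+-+] → (0.892785, -1.70767, 0.025)–(0.985917, -1.70767, 0.025)  len=0.0931
  (v22,v27,v23) [++-] → (0.0515653, -0.9871, 0.025)–(-0.5699, -0.9871, 0.025)  len=0.6215
  (v23,v27,v28) [-+-] → (0.0515653, -0.9871, 0.025)–(0.5699, -0.9871, 0.025)  len=0.5183
  (v25,v0,v26) [--+] → (1.92527, -0.0806544, 0.025)–(0.985917, -1.70767, 0.025)  len=1.8787
  (v26,v0,v1) [+-+] → (1.92527, -0.0806544, 0.025)–(1.97183, 0, 0.025)  len=0.0931
  (v27,v2,v28) [++-] → (0.880633, -0.448893, 0.025)–(0.5699, -0.9871, 0.025)  len=0.6215
  (v28,v2,v3) [-+-] → (0.880633, -0.448893, 0.025)–(1.1398, 0, 0.025)  len=0.5183

Chained into 2 loop(s):
  loop 1: 12 segments, perimeter = 11.8310
  loop 2: 12 segments, perimeter = 6.8388
Total perimeter = 18.670


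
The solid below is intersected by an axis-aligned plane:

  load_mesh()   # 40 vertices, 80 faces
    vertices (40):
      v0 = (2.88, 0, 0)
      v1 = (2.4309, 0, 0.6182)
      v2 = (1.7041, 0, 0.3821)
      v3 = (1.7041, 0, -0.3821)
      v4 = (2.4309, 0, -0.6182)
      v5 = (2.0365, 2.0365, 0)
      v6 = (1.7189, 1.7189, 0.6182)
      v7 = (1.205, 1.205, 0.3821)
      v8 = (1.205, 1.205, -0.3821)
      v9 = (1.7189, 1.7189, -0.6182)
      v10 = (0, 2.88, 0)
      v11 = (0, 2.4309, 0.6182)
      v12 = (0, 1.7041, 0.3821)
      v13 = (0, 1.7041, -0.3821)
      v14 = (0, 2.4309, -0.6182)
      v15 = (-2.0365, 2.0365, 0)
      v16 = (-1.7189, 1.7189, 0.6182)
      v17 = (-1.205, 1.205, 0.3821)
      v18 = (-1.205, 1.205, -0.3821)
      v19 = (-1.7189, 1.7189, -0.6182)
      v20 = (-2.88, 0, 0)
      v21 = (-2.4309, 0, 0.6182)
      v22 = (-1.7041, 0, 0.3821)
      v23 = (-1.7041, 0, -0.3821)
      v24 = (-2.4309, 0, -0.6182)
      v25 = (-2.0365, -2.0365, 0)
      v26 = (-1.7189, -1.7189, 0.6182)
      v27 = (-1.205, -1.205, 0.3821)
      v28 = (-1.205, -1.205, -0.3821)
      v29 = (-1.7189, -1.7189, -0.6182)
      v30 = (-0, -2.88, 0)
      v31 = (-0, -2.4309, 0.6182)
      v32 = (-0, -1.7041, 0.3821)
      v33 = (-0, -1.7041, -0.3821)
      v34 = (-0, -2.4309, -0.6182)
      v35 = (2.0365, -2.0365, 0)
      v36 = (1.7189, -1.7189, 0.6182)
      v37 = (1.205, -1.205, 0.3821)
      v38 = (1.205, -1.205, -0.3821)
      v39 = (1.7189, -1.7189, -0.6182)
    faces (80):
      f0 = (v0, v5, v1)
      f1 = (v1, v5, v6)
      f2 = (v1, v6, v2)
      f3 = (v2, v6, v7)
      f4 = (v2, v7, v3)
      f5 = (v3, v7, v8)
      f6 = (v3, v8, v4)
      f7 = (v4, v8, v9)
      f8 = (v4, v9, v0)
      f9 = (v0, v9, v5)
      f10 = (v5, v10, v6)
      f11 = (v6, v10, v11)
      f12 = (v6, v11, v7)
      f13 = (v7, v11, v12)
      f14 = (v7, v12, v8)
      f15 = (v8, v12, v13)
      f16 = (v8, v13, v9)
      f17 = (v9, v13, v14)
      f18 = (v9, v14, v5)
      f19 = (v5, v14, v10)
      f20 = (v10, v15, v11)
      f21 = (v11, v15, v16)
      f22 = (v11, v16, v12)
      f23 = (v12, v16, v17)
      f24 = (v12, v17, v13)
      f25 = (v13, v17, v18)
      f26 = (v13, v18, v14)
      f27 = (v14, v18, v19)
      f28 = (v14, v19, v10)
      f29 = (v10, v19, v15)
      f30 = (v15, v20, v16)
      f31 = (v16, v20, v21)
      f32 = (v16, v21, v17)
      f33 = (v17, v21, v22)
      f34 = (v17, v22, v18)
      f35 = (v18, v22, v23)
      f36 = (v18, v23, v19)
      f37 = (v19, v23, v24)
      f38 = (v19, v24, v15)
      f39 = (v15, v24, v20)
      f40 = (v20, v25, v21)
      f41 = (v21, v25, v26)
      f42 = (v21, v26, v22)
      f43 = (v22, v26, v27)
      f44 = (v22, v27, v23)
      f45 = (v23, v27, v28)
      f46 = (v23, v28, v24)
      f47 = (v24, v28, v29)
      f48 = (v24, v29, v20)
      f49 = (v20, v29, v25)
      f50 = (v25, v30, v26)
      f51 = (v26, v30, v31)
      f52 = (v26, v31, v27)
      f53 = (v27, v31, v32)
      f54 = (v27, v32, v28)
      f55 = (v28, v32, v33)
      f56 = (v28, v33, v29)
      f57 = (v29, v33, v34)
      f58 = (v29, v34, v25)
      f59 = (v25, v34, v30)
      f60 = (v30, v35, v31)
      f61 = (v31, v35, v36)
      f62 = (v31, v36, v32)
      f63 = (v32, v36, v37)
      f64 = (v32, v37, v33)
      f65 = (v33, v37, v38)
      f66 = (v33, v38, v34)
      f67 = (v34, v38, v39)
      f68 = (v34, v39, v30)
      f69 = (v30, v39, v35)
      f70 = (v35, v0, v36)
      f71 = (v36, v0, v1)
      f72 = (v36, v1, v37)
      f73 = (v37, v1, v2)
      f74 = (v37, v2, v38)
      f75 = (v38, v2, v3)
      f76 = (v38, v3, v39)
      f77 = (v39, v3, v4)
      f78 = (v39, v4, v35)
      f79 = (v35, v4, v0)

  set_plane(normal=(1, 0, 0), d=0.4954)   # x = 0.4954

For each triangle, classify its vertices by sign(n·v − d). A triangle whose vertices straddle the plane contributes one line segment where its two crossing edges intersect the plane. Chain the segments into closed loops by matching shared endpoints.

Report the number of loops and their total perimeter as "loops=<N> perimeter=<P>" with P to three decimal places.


loops=2 perimeter=7.642

Straddling triangles (20 of 80):
  (v5,v10,v6) [+-+] → (0.4954, 2.67481, 0)–(0.4954, 2.54536, 0.17817)  len=0.2202
  (v6,v10,v11) [+--] → (0.4954, 2.54536, 0.17817)–(0.4954, 2.2257, 0.6182)  len=0.5439
  (v6,v11,v7) [+-+] → (0.4954, 2.2257, 0.6182)–(0.4954, 1.92691, 0.521134)  len=0.3142
  (v7,v11,v12) [+--] → (0.4954, 1.92691, 0.521134)–(0.4954, 1.49891, 0.3821)  len=0.4500
  (v7,v12,v8) [+-+] → (0.4954, 1.49891, 0.3821)–(0.4954, 1.49891, 0.0679218)  len=0.3142
  (v8,v12,v13) [+--] → (0.4954, 1.49891, 0.0679218)–(0.4954, 1.49891, -0.3821)  len=0.4500
  (v8,v13,v9) [+-+] → (0.4954, 1.49891, -0.3821)–(0.4954, 1.70837, -0.450146)  len=0.2202
  (v9,v13,v14) [+--] → (0.4954, 1.70837, -0.450146)–(0.4954, 2.2257, -0.6182)  len=0.5439
  (v9,v14,v5) [+-+] → (0.4954, 2.2257, -0.6182)–(0.4954, 2.33496, -0.467816)  len=0.1859
  (v5,v14,v10) [+--] → (0.4954, 2.33496, -0.467816)–(0.4954, 2.67481, 0)  len=0.5782
  (v30,v35,v31) [-+-] → (0.4954, -2.67481, 0)–(0.4954, -2.33496, 0.467816)  len=0.5782
  (v31,v35,v36) [-++] → (0.4954, -2.33496, 0.467816)–(0.4954, -2.2257, 0.6182)  len=0.1859
  (v31,v36,v32) [-+-] → (0.4954, -2.2257, 0.6182)–(0.4954, -1.70837, 0.450146)  len=0.5439
  (v32,v36,v37) [-++] → (0.4954, -1.70837, 0.450146)–(0.4954, -1.49891, 0.3821)  len=0.2202
  (v32,v37,v33) [-+-] → (0.4954, -1.49891, 0.3821)–(0.4954, -1.49891, -0.0679218)  len=0.4500
  (v33,v37,v38) [-++] → (0.4954, -1.49891, -0.0679218)–(0.4954, -1.49891, -0.3821)  len=0.3142
  (v33,v38,v34) [-+-] → (0.4954, -1.49891, -0.3821)–(0.4954, -1.92691, -0.521134)  len=0.4500
  (v34,v38,v39) [-++] → (0.4954, -1.92691, -0.521134)–(0.4954, -2.2257, -0.6182)  len=0.3142
  (v34,v39,v30) [-+-] → (0.4954, -2.2257, -0.6182)–(0.4954, -2.54536, -0.17817)  len=0.5439
  (v30,v39,v35) [-++] → (0.4954, -2.54536, -0.17817)–(0.4954, -2.67481, 0)  len=0.2202

Chained into 2 loop(s):
  loop 1: 10 segments, perimeter = 3.8208
  loop 2: 10 segments, perimeter = 3.8208
Total perimeter = 7.642
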